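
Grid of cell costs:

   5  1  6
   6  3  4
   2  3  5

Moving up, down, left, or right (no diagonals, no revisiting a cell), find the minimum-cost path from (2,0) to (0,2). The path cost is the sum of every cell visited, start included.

Take (2,0) -> (2,1) -> (1,1) -> (0,1) -> (0,2) for a total of 2 + 3 + 3 + 1 + 6 = 15.

15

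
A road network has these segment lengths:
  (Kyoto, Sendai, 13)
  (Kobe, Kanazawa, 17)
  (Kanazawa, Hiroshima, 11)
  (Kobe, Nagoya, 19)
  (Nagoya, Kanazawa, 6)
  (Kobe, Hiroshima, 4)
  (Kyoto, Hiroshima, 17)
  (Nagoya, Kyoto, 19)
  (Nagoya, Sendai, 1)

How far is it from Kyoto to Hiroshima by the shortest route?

17

Comparing a few candidate routes:
Kyoto -> Nagoya -> Kanazawa -> Hiroshima: 19 + 6 + 11 = 36
Kyoto -> Hiroshima: 17
Kyoto -> Sendai -> Nagoya -> Kanazawa -> Hiroshima: 13 + 1 + 6 + 11 = 31
The minimum is 17.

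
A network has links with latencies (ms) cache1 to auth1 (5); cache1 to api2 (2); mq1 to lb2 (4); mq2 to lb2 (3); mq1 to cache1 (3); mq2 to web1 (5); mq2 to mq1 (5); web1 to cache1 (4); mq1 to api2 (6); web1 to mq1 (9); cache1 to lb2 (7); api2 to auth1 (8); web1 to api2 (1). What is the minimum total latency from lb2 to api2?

9

Checking several routes:
lb2 → cache1 → api2: 7 + 2 = 9
lb2 → mq1 → cache1 → web1 → api2: 4 + 3 + 4 + 1 = 12
lb2 → mq2 → web1 → api2: 3 + 5 + 1 = 9
lb2 → mq1 → cache1 → api2: 4 + 3 + 2 = 9
lb2 → mq1 → api2: 4 + 6 = 10
Shortest: 9 ms.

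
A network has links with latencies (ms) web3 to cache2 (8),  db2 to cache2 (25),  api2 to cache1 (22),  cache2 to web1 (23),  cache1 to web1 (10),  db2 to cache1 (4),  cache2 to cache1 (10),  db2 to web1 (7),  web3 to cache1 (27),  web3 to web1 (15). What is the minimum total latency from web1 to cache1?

10

Some routes from web1 to cache1:
web1 -> web3 -> cache1: 15 + 27 = 42
web1 -> cache1: 10
web1 -> db2 -> cache2 -> cache1: 7 + 25 + 10 = 42
web1 -> web3 -> cache2 -> cache1: 15 + 8 + 10 = 33
web1 -> db2 -> cache1: 7 + 4 = 11
web1 -> cache2 -> cache1: 23 + 10 = 33
Best route has total 10 ms.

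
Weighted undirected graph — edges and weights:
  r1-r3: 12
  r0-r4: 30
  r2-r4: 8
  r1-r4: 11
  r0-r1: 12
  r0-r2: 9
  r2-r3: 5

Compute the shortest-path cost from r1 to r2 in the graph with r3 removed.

19

Paths from r1 to r2 avoiding r3:
r1 → r4 → r0 → r2: 11 + 30 + 9 = 50
r1 → r4 → r2: 11 + 8 = 19
r1 → r0 → r2: 12 + 9 = 21
r1 → r0 → r4 → r2: 12 + 30 + 8 = 50
Best route has total 19.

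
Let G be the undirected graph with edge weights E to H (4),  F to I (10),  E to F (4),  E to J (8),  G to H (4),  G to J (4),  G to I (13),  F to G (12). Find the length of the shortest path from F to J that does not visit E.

Candidate routes:
F → I → G → J: 10 + 13 + 4 = 27
F → G → J: 12 + 4 = 16
Shortest: 16.

16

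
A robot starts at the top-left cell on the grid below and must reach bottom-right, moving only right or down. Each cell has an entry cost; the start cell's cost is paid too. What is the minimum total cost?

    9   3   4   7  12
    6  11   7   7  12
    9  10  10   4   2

36

Cheapest: (0,0) (0,1) (0,2) (0,3) (1,3) (2,3) (2,4)
  9 + 3 + 4 + 7 + 7 + 4 + 2 = 36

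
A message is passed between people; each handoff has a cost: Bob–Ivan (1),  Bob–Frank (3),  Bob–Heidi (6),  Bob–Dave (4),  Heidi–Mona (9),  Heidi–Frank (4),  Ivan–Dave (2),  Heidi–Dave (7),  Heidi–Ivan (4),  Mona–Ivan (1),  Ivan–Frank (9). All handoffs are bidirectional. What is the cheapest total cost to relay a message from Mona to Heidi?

Checking several routes:
Mona→Ivan→Heidi: 1 + 4 = 5
Mona→Ivan→Bob→Frank→Heidi: 1 + 1 + 3 + 4 = 9
Mona→Heidi: 9
Mona→Ivan→Bob→Heidi: 1 + 1 + 6 = 8
Shortest: 5.

5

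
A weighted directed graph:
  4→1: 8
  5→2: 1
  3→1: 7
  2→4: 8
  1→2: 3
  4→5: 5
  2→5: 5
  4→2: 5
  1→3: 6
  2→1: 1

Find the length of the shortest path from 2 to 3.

7

Candidate routes:
2 → 1 → 3: 1 + 6 = 7
2 → 4 → 1 → 3: 8 + 8 + 6 = 22
Best route has total 7.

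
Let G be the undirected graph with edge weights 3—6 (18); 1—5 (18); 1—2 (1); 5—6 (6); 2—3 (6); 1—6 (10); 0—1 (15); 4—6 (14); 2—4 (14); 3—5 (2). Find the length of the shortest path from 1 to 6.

10

Comparing a few candidate routes:
1 → 5 → 3 → 6: 18 + 2 + 18 = 38
1 → 6: 10
1 → 5 → 6: 18 + 6 = 24
1 → 2 → 3 → 5 → 6: 1 + 6 + 2 + 6 = 15
1 → 2 → 3 → 6: 1 + 6 + 18 = 25
1 → 2 → 4 → 6: 1 + 14 + 14 = 29
Best route has total 10.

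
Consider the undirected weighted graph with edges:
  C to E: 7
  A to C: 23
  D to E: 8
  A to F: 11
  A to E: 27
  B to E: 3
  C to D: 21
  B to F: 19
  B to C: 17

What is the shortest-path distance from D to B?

Checking several routes:
D -> E -> C -> B: 8 + 7 + 17 = 32
D -> C -> E -> B: 21 + 7 + 3 = 31
D -> C -> B: 21 + 17 = 38
D -> E -> B: 8 + 3 = 11
Shortest: 11.

11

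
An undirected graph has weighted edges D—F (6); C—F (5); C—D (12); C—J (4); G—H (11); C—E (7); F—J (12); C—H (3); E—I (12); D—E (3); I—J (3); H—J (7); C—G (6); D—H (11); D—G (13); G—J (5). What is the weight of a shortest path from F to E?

A few of the F→E routes:
F -> C -> D -> E: 5 + 12 + 3 = 20
F -> D -> E: 6 + 3 = 9
F -> J -> C -> E: 12 + 4 + 7 = 23
F -> C -> E: 5 + 7 = 12
F -> C -> H -> D -> E: 5 + 3 + 11 + 3 = 22
The minimum is 9.

9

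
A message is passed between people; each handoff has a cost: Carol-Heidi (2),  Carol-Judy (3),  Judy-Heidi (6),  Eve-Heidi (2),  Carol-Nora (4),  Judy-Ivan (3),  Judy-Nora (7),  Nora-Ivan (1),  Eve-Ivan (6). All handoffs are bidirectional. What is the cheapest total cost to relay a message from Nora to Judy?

4

Checking several routes:
Nora → Carol → Judy: 4 + 3 = 7
Nora → Ivan → Judy: 1 + 3 = 4
Nora → Judy: 7
Shortest: 4.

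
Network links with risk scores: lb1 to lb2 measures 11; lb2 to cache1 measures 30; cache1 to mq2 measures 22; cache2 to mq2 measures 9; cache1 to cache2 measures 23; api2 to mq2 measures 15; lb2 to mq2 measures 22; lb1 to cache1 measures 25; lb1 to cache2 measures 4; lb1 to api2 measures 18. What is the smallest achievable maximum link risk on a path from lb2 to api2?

15

Checking several routes:
lb2→lb1→api2: max(11, 18) = 18
lb2→lb1→cache2→mq2→api2: max(11, 4, 9, 15) = 15
lb2→mq2→api2: max(22, 15) = 22
lb2→mq2→cache2→lb1→api2: max(22, 9, 4, 18) = 22
Best route has worst link 15.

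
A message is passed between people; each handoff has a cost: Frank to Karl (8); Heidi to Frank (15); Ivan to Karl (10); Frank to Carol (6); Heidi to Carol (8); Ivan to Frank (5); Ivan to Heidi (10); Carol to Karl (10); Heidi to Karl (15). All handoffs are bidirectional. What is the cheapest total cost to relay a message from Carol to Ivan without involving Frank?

18

Routes from Carol to Ivan avoiding Frank:
Carol→Heidi→Karl→Ivan: 8 + 15 + 10 = 33
Carol→Karl→Ivan: 10 + 10 = 20
Carol→Karl→Heidi→Ivan: 10 + 15 + 10 = 35
Carol→Heidi→Ivan: 8 + 10 = 18
Shortest: 18.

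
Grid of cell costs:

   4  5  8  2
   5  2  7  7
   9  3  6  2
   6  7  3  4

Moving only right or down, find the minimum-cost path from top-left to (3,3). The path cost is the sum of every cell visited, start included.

Take [0,0] -> [0,1] -> [1,1] -> [2,1] -> [2,2] -> [2,3] -> [3,3] for a total of 4 + 5 + 2 + 3 + 6 + 2 + 4 = 26.
For comparison, the top-then-right route costs 32.

26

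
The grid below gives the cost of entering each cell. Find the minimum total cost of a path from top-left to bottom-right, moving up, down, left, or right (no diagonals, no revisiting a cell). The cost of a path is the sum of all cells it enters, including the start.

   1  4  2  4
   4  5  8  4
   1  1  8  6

21

Take (0,0) → (0,1) → (0,2) → (0,3) → (1,3) → (2,3) for a total of 1 + 4 + 2 + 4 + 4 + 6 = 21.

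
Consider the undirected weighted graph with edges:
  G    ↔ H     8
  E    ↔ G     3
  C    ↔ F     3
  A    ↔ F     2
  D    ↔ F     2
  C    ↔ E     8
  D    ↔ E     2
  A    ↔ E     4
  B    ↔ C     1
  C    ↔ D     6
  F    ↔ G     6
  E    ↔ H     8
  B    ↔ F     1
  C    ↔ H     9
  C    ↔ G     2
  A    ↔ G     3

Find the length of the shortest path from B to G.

Some routes from B to G:
B → F → C → G: 1 + 3 + 2 = 6
B → F → G: 1 + 6 = 7
B → F → A → G: 1 + 2 + 3 = 6
B → C → G: 1 + 2 = 3
Shortest: 3.

3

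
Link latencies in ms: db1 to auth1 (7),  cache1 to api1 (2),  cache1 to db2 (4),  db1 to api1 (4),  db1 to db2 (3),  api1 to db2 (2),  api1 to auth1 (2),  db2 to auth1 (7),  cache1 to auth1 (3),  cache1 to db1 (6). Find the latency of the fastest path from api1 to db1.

4

A few of the api1→db1 routes:
api1-db2-db1: 2 + 3 = 5
api1-cache1-db1: 2 + 6 = 8
api1-db1: 4
The minimum is 4 ms.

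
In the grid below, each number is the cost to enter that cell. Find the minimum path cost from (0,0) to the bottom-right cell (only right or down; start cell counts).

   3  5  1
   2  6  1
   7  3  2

Path [0,0]→[0,1]→[0,2]→[1,2]→[2,2]: 3 + 5 + 1 + 1 + 2 = 12.

12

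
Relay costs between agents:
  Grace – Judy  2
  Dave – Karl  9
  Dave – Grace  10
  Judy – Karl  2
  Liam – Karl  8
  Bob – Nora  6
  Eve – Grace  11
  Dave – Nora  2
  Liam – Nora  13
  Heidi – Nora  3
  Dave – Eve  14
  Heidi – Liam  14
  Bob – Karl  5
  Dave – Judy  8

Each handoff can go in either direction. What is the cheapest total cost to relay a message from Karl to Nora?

Some routes from Karl to Nora:
Karl-Dave-Nora: 9 + 2 = 11
Karl-Judy-Dave-Nora: 2 + 8 + 2 = 12
Karl-Bob-Nora: 5 + 6 = 11
Best route has total 11.

11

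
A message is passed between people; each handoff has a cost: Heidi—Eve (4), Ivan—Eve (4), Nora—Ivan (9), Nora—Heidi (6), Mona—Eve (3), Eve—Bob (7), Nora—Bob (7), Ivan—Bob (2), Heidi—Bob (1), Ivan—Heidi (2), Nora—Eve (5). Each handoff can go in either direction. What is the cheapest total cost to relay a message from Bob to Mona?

8

A few of the Bob→Mona routes:
Bob -> Heidi -> Ivan -> Eve -> Mona: 1 + 2 + 4 + 3 = 10
Bob -> Ivan -> Eve -> Mona: 2 + 4 + 3 = 9
Bob -> Eve -> Mona: 7 + 3 = 10
Bob -> Heidi -> Eve -> Mona: 1 + 4 + 3 = 8
The minimum is 8.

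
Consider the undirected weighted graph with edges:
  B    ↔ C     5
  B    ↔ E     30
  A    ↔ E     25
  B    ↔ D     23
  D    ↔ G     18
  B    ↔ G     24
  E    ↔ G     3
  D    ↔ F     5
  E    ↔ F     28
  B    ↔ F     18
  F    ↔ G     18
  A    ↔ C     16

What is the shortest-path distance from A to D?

Comparing a few candidate routes:
A → C → B → D: 16 + 5 + 23 = 44
A → E → G → D: 25 + 3 + 18 = 46
A → C → B → F → D: 16 + 5 + 18 + 5 = 44
The minimum is 44.

44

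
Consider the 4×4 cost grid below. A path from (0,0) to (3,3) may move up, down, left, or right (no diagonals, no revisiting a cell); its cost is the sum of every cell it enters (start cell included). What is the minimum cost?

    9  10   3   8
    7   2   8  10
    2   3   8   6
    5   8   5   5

39

Cheapest: r0c0→r1c0→r1c1→r2c1→r2c2→r3c2→r3c3
  9 + 7 + 2 + 3 + 8 + 5 + 5 = 39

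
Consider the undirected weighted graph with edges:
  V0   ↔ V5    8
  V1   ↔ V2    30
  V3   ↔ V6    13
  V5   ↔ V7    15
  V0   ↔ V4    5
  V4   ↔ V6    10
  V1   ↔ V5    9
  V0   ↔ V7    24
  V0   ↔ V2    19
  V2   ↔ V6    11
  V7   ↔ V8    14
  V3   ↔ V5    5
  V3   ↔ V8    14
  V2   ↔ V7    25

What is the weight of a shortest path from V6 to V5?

18

A few of the V6→V5 routes:
V6→V2→V0→V5: 11 + 19 + 8 = 38
V6→V4→V0→V5: 10 + 5 + 8 = 23
V6→V3→V5: 13 + 5 = 18
Shortest: 18.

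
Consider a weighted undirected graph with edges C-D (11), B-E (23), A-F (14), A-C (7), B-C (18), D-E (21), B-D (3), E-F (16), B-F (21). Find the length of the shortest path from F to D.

Checking several routes:
F-E-B-D: 16 + 23 + 3 = 42
F-A-C-B-D: 14 + 7 + 18 + 3 = 42
F-A-C-D: 14 + 7 + 11 = 32
F-E-D: 16 + 21 = 37
F-B-D: 21 + 3 = 24
Shortest: 24.

24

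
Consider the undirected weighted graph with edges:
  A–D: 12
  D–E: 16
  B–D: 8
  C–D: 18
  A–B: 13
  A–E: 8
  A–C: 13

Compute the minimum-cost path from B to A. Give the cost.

13

Paths from B to A:
B→D→A: 8 + 12 = 20
B→A: 13
B→D→E→A: 8 + 16 + 8 = 32
B→D→C→A: 8 + 18 + 13 = 39
Shortest: 13.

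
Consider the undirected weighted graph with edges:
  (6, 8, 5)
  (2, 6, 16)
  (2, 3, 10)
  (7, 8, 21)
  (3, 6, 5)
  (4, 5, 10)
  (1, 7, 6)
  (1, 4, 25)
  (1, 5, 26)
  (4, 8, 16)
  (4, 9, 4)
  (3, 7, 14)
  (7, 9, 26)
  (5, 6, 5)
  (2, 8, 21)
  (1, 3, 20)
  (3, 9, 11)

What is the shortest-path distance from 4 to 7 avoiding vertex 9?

Some routes from 4 to 7 avoiding 9:
4 -> 1 -> 7: 25 + 6 = 31
4 -> 8 -> 7: 16 + 21 = 37
4 -> 5 -> 6 -> 3 -> 7: 10 + 5 + 5 + 14 = 34
Shortest: 31.

31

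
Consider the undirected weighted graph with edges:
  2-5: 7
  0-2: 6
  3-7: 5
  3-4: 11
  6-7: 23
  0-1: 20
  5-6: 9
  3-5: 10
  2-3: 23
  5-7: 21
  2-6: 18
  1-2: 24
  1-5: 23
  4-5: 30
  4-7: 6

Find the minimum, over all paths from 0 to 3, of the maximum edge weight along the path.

10

A few of the 0→3 routes:
0 -> 2 -> 6 -> 5 -> 7 -> 4 -> 3: max(6, 18, 9, 21, 6, 11) = 21
0 -> 2 -> 6 -> 5 -> 7 -> 3: max(6, 18, 9, 21, 5) = 21
0 -> 2 -> 5 -> 7 -> 4 -> 3: max(6, 7, 21, 6, 11) = 21
0 -> 2 -> 5 -> 3: max(6, 7, 10) = 10
0 -> 2 -> 5 -> 7 -> 3: max(6, 7, 21, 5) = 21
0 -> 2 -> 6 -> 5 -> 3: max(6, 18, 9, 10) = 18
Smallest bottleneck: 10.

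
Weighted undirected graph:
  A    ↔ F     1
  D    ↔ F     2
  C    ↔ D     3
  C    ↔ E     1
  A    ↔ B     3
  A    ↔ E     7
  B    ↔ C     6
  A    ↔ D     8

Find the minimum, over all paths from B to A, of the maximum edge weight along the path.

3

Routes from B to A:
B→A: max(3) = 3
B→C→D→F→A: max(6, 3, 2, 1) = 6
B→C→D→A: max(6, 3, 8) = 8
B→C→E→A: max(6, 1, 7) = 7
Best route has worst link 3.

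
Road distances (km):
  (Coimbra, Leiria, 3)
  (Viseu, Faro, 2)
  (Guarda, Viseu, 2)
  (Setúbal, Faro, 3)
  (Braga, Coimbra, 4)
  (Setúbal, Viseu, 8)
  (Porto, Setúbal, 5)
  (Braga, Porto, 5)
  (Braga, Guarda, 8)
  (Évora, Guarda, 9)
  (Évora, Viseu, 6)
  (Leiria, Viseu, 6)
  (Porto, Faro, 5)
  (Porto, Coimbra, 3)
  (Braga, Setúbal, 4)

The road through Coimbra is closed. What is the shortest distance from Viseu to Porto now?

Checking several routes:
Viseu-Setúbal-Porto: 8 + 5 = 13
Viseu-Faro-Porto: 2 + 5 = 7
Viseu-Faro-Setúbal-Porto: 2 + 3 + 5 = 10
Shortest: 7 km.

7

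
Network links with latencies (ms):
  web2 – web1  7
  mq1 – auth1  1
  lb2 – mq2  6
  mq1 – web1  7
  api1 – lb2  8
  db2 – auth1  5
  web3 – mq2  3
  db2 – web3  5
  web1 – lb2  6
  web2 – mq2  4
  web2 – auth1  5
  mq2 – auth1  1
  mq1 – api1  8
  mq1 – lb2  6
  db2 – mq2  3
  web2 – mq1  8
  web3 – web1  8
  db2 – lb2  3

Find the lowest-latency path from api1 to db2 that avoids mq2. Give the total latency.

11

Comparing a few candidate routes:
api1 -> mq1 -> auth1 -> db2: 8 + 1 + 5 = 14
api1 -> lb2 -> db2: 8 + 3 = 11
api1 -> lb2 -> mq1 -> auth1 -> db2: 8 + 6 + 1 + 5 = 20
api1 -> mq1 -> lb2 -> db2: 8 + 6 + 3 = 17
The minimum is 11 ms.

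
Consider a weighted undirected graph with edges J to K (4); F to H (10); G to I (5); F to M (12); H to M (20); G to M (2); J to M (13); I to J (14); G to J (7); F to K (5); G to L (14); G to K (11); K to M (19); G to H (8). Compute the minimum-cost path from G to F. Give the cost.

14

Checking several routes:
G → J → K → F: 7 + 4 + 5 = 16
G → M → F: 2 + 12 = 14
G → K → F: 11 + 5 = 16
G → H → F: 8 + 10 = 18
Shortest: 14.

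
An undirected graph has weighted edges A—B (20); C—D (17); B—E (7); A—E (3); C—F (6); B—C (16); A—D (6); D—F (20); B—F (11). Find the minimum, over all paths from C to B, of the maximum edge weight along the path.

A few of the C→B routes:
C -> B: max(16) = 16
C -> F -> D -> A -> B: max(6, 20, 6, 20) = 20
C -> F -> D -> A -> E -> B: max(6, 20, 6, 3, 7) = 20
C -> D -> A -> E -> B: max(17, 6, 3, 7) = 17
C -> F -> B: max(6, 11) = 11
Smallest bottleneck: 11.

11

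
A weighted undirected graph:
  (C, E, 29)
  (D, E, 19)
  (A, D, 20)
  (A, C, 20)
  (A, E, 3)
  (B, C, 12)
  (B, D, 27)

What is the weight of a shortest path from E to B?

Some routes from E to B:
E→C→B: 29 + 12 = 41
E→D→B: 19 + 27 = 46
E→A→C→B: 3 + 20 + 12 = 35
Shortest: 35.

35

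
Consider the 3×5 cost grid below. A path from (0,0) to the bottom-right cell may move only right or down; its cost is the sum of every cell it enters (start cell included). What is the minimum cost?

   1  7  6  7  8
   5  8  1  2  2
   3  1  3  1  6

Take (0,0) (1,0) (2,0) (2,1) (2,2) (2,3) (2,4) for a total of 1 + 5 + 3 + 1 + 3 + 1 + 6 = 20.

20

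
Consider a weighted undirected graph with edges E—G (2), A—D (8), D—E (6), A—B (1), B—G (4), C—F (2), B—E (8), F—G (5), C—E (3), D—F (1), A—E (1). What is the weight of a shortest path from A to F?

6

Some routes from A to F:
A → E → G → F: 1 + 2 + 5 = 8
A → E → C → F: 1 + 3 + 2 = 6
A → E → D → F: 1 + 6 + 1 = 8
Shortest: 6.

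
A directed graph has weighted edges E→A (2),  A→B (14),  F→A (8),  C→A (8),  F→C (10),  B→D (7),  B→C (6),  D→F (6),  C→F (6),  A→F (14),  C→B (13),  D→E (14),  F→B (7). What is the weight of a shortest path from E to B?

Routes from E to B:
E - A - F - C - B: 2 + 14 + 10 + 13 = 39
E - A - F - B: 2 + 14 + 7 = 23
E - A - B: 2 + 14 = 16
Shortest: 16.

16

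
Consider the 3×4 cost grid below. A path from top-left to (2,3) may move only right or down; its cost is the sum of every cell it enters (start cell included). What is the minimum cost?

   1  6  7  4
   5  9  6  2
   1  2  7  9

Path (0,0) -> (1,0) -> (2,0) -> (2,1) -> (2,2) -> (2,3): 1 + 5 + 1 + 2 + 7 + 9 = 25.
For comparison, the top-then-right route costs 29.

25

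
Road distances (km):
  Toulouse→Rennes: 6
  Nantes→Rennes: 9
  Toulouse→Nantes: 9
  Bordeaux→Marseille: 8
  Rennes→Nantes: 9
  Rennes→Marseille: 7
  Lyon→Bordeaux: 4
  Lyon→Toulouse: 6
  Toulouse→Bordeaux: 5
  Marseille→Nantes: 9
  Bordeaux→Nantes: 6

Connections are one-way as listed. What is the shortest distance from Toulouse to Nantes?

9

A few of the Toulouse→Nantes routes:
Toulouse - Rennes - Nantes: 6 + 9 = 15
Toulouse - Bordeaux - Marseille - Nantes: 5 + 8 + 9 = 22
Toulouse - Nantes: 9
Toulouse - Bordeaux - Nantes: 5 + 6 = 11
Best route has total 9 km.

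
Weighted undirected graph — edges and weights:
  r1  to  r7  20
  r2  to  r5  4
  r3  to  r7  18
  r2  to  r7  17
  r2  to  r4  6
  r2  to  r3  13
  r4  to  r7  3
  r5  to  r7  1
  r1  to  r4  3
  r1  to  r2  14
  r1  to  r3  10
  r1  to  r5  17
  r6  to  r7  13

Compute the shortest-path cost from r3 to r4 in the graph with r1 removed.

19

Comparing a few candidate routes:
r3 - r2 - r5 - r7 - r4: 13 + 4 + 1 + 3 = 21
r3 - r7 - r4: 18 + 3 = 21
r3 - r2 - r4: 13 + 6 = 19
r3 - r2 - r7 - r4: 13 + 17 + 3 = 33
r3 - r7 - r5 - r2 - r4: 18 + 1 + 4 + 6 = 29
Shortest: 19.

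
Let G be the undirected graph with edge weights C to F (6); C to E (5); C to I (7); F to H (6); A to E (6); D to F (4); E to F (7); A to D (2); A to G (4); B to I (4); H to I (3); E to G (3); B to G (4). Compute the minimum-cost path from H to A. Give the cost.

A few of the H→A routes:
H - F - E - A: 6 + 7 + 6 = 19
H - I - B - G - A: 3 + 4 + 4 + 4 = 15
H - F - D - A: 6 + 4 + 2 = 12
Shortest: 12.

12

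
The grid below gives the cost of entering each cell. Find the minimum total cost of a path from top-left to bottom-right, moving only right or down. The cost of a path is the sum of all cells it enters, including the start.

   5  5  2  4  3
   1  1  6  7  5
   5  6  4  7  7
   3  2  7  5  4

Take (0,0) -> (1,0) -> (1,1) -> (2,1) -> (3,1) -> (3,2) -> (3,3) -> (3,4) for a total of 5 + 1 + 1 + 6 + 2 + 7 + 5 + 4 = 31.

31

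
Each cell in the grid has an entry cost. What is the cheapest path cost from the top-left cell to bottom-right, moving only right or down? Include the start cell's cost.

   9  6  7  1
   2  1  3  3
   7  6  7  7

25

Cheapest: (0,0)→(1,0)→(1,1)→(1,2)→(1,3)→(2,3)
  9 + 2 + 1 + 3 + 3 + 7 = 25
(Top row then right column would cost 33.)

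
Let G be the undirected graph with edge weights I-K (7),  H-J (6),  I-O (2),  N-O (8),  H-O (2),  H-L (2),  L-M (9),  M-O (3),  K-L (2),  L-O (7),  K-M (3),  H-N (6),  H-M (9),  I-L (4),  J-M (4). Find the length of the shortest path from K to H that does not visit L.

8

Comparing a few candidate routes:
K -> M -> O -> H: 3 + 3 + 2 = 8
K -> M -> H: 3 + 9 = 12
K -> I -> O -> H: 7 + 2 + 2 = 11
Best route has total 8.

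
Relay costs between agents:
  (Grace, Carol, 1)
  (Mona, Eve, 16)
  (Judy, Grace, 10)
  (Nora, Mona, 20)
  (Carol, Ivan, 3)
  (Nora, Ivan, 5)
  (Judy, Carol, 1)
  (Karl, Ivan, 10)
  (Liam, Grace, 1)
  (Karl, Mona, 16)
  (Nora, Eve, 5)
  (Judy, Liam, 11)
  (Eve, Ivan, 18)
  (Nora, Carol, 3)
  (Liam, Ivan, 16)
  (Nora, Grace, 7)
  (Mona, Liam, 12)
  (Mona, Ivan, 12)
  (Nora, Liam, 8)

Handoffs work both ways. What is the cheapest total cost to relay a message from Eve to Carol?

A few of the Eve→Carol routes:
Eve-Ivan-Carol: 18 + 3 = 21
Eve-Nora-Grace-Carol: 5 + 7 + 1 = 13
Eve-Nora-Ivan-Carol: 5 + 5 + 3 = 13
Eve-Nora-Liam-Grace-Carol: 5 + 8 + 1 + 1 = 15
Eve-Nora-Carol: 5 + 3 = 8
Best route has total 8.

8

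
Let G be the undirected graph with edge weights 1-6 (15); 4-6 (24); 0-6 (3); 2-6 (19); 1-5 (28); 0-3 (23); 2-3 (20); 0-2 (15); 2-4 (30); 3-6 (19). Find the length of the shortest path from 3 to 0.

A few of the 3→0 routes:
3 - 2 - 6 - 0: 20 + 19 + 3 = 42
3 - 0: 23
3 - 2 - 0: 20 + 15 = 35
3 - 6 - 0: 19 + 3 = 22
3 - 6 - 2 - 0: 19 + 19 + 15 = 53
3 - 2 - 4 - 6 - 0: 20 + 30 + 24 + 3 = 77
Best route has total 22.

22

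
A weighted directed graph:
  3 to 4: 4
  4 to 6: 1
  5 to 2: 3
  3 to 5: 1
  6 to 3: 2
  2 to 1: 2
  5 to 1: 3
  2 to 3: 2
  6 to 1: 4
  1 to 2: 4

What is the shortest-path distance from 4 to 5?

Candidate routes:
4 - 6 - 3 - 5: 1 + 2 + 1 = 4
4 - 6 - 1 - 2 - 3 - 5: 1 + 4 + 4 + 2 + 1 = 12
Best route has total 4.

4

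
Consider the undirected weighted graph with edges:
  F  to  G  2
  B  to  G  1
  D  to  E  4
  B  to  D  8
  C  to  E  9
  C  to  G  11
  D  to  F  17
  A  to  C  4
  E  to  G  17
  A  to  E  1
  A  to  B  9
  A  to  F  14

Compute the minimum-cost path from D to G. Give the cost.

9

Checking several routes:
D -> E -> A -> B -> G: 4 + 1 + 9 + 1 = 15
D -> E -> G: 4 + 17 = 21
D -> B -> G: 8 + 1 = 9
D -> E -> A -> C -> G: 4 + 1 + 4 + 11 = 20
D -> E -> A -> F -> G: 4 + 1 + 14 + 2 = 21
D -> F -> G: 17 + 2 = 19
The minimum is 9.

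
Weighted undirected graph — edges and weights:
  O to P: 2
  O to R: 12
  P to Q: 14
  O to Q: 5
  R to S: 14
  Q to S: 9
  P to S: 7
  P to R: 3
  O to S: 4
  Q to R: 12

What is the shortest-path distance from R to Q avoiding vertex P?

Checking several routes:
R→Q: 12
R→S→Q: 14 + 9 = 23
R→O→Q: 12 + 5 = 17
The minimum is 12.

12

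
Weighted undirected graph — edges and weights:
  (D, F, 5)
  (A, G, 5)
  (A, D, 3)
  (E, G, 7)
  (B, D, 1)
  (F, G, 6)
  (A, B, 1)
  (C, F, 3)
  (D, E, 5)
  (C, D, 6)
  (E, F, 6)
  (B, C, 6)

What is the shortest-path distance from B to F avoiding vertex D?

Candidate routes:
B → C → F: 6 + 3 = 9
B → A → G → F: 1 + 5 + 6 = 12
B → A → G → E → F: 1 + 5 + 7 + 6 = 19
The minimum is 9.

9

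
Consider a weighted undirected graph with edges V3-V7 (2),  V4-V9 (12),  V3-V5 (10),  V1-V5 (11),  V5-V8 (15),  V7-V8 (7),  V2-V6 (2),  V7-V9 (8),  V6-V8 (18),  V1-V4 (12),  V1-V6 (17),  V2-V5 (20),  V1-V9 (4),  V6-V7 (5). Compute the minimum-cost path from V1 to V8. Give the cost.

19

Comparing a few candidate routes:
V1→V9→V7→V6→V8: 4 + 8 + 5 + 18 = 35
V1→V6→V8: 17 + 18 = 35
V1→V5→V3→V7→V8: 11 + 10 + 2 + 7 = 30
V1→V5→V8: 11 + 15 = 26
V1→V9→V7→V8: 4 + 8 + 7 = 19
V1→V6→V7→V8: 17 + 5 + 7 = 29
The minimum is 19.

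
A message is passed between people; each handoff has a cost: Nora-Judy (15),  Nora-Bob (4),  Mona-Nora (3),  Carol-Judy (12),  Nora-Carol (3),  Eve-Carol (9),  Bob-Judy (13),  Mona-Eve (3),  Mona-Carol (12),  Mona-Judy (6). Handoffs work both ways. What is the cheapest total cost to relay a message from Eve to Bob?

Checking several routes:
Eve -> Carol -> Nora -> Bob: 9 + 3 + 4 = 16
Eve -> Mona -> Carol -> Nora -> Bob: 3 + 12 + 3 + 4 = 22
Eve -> Mona -> Judy -> Bob: 3 + 6 + 13 = 22
Eve -> Mona -> Nora -> Bob: 3 + 3 + 4 = 10
Eve -> Mona -> Judy -> Carol -> Nora -> Bob: 3 + 6 + 12 + 3 + 4 = 28
Eve -> Carol -> Mona -> Nora -> Bob: 9 + 12 + 3 + 4 = 28
Shortest: 10.

10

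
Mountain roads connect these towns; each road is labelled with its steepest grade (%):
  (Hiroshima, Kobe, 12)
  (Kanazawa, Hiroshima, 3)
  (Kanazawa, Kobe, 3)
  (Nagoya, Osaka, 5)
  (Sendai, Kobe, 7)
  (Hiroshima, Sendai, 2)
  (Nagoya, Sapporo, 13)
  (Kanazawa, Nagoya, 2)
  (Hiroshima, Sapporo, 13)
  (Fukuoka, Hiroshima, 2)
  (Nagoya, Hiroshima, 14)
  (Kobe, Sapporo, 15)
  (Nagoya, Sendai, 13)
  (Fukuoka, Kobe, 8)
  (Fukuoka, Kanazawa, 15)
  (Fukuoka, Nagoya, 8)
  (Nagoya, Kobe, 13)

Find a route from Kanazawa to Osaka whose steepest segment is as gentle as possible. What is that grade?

Comparing a few candidate routes:
Kanazawa - Hiroshima - Fukuoka - Nagoya - Osaka: max(3, 2, 8, 5) = 8
Kanazawa - Nagoya - Osaka: max(2, 5) = 5
Kanazawa - Kobe - Fukuoka - Nagoya - Osaka: max(3, 8, 8, 5) = 8
Kanazawa - Hiroshima - Sendai - Kobe - Fukuoka - Nagoya - Osaka: max(3, 2, 7, 8, 8, 5) = 8
Smallest bottleneck: 5%.

5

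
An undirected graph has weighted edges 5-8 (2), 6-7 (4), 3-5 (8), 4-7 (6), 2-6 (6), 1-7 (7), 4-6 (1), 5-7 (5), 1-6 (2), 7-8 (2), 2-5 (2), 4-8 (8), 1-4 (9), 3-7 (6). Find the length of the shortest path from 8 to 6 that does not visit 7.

Candidate routes:
8 - 4 - 6: 8 + 1 = 9
8 - 4 - 1 - 6: 8 + 9 + 2 = 19
8 - 5 - 2 - 6: 2 + 2 + 6 = 10
Best route has total 9.

9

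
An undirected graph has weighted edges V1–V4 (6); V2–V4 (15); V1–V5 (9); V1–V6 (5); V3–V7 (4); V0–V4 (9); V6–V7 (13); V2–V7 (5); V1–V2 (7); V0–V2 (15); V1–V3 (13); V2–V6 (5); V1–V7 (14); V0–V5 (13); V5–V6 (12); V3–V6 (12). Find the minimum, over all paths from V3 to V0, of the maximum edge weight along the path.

9

Checking several routes:
V3 - V7 - V2 - V6 - V5 - V1 - V4 - V0: max(4, 5, 5, 12, 9, 6, 9) = 12
V3 - V7 - V2 - V6 - V1 - V4 - V0: max(4, 5, 5, 5, 6, 9) = 9
V3 - V7 - V2 - V1 - V4 - V0: max(4, 5, 7, 6, 9) = 9
The minimum achievable maximum is 9.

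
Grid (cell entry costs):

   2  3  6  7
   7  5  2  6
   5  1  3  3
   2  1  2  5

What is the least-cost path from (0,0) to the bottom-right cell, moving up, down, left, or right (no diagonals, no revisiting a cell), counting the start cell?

One optimal route is r0c0 → r0c1 → r1c1 → r2c1 → r3c1 → r3c2 → r3c3.
Its cost is 2 + 3 + 5 + 1 + 1 + 2 + 5 = 19.

19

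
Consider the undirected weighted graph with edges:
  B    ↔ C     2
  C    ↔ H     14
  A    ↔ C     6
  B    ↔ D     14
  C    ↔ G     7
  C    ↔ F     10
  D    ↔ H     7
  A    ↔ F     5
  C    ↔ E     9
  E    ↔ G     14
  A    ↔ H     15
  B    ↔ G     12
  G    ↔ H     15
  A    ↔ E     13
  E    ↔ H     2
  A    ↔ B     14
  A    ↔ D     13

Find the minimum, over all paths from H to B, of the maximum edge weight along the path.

9

Checking several routes:
H→E→A→C→B: max(2, 13, 6, 2) = 13
H→E→C→G→B: max(2, 9, 7, 12) = 12
H→E→A→F→C→B: max(2, 13, 5, 10, 2) = 13
H→E→A→C→G→B: max(2, 13, 6, 7, 12) = 13
H→E→C→B: max(2, 9, 2) = 9
The minimum achievable maximum is 9.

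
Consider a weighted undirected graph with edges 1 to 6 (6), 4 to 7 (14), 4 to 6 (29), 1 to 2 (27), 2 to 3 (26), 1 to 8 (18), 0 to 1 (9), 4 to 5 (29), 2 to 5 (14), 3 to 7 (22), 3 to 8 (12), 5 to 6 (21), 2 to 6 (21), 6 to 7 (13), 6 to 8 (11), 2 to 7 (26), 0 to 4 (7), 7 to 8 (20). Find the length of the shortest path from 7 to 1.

Checking several routes:
7 → 4 → 0 → 1: 14 + 7 + 9 = 30
7 → 8 → 1: 20 + 18 = 38
7 → 6 → 1: 13 + 6 = 19
7 → 8 → 6 → 1: 20 + 11 + 6 = 37
7 → 4 → 6 → 1: 14 + 29 + 6 = 49
7 → 6 → 8 → 1: 13 + 11 + 18 = 42
Best route has total 19.

19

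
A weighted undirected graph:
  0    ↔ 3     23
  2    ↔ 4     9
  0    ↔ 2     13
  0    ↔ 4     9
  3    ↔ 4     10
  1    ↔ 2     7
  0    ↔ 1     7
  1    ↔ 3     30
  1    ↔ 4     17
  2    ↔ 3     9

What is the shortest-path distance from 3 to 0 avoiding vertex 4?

22

Some routes from 3 to 0 avoiding 4:
3→2→0: 9 + 13 = 22
3→2→1→0: 9 + 7 + 7 = 23
3→0: 23
Shortest: 22.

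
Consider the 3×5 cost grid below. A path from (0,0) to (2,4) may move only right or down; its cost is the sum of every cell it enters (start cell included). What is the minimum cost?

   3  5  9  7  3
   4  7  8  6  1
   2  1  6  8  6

30

Best path: (0,0) (1,0) (2,0) (2,1) (2,2) (2,3) (2,4)
Cost: 3 + 4 + 2 + 1 + 6 + 8 + 6 = 30
For comparison, the top-then-right route costs 34.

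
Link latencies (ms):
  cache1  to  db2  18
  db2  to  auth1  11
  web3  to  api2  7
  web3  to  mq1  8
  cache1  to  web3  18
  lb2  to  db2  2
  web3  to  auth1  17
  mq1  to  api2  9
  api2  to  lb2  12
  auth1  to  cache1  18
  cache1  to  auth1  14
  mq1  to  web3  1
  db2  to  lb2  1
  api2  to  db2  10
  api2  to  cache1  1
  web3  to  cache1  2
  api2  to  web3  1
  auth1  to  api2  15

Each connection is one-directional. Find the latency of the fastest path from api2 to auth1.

15

Comparing a few candidate routes:
api2→web3→cache1→auth1: 1 + 2 + 14 = 17
api2→cache1→auth1: 1 + 14 = 15
api2→web3→auth1: 1 + 17 = 18
The minimum is 15 ms.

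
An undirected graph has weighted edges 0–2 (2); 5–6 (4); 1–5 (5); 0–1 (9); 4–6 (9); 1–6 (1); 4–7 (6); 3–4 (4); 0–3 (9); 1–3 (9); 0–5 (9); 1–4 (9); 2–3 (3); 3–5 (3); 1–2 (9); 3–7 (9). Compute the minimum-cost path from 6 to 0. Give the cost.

10

Comparing a few candidate routes:
6 - 5 - 0: 4 + 9 = 13
6 - 1 - 2 - 0: 1 + 9 + 2 = 12
6 - 1 - 3 - 2 - 0: 1 + 9 + 3 + 2 = 15
6 - 1 - 0: 1 + 9 = 10
6 - 5 - 3 - 2 - 0: 4 + 3 + 3 + 2 = 12
6 - 1 - 5 - 3 - 2 - 0: 1 + 5 + 3 + 3 + 2 = 14
Shortest: 10.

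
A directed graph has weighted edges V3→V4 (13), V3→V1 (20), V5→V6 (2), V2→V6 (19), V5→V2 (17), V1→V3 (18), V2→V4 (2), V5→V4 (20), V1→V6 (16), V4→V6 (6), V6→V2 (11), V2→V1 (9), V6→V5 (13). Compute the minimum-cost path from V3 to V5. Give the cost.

32

Candidate routes:
V3 → V1 → V6 → V5: 20 + 16 + 13 = 49
V3 → V4 → V6 → V5: 13 + 6 + 13 = 32
The minimum is 32.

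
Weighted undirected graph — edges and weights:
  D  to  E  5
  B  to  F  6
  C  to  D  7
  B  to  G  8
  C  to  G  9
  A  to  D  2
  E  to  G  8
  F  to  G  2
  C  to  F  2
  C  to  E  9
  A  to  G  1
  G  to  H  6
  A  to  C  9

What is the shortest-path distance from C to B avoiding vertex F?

Some routes from C to B avoiding F:
C-E-D-A-G-B: 9 + 5 + 2 + 1 + 8 = 25
C-A-G-B: 9 + 1 + 8 = 18
C-D-A-G-B: 7 + 2 + 1 + 8 = 18
C-E-G-B: 9 + 8 + 8 = 25
C-G-B: 9 + 8 = 17
The minimum is 17.

17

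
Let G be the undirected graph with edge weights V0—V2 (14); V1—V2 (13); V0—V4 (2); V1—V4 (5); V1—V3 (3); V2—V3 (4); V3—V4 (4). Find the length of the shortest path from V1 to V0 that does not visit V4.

Candidate routes:
V1→V2→V0: 13 + 14 = 27
V1→V3→V2→V0: 3 + 4 + 14 = 21
Best route has total 21.

21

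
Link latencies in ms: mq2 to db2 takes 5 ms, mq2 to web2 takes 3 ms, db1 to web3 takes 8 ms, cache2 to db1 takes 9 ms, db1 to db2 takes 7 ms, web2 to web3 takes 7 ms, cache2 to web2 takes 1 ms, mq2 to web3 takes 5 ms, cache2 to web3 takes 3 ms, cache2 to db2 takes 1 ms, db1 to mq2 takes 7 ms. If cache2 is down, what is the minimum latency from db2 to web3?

Checking several routes:
db2 -> mq2 -> web3: 5 + 5 = 10
db2 -> db1 -> web3: 7 + 8 = 15
db2 -> mq2 -> web2 -> web3: 5 + 3 + 7 = 15
The minimum is 10 ms.

10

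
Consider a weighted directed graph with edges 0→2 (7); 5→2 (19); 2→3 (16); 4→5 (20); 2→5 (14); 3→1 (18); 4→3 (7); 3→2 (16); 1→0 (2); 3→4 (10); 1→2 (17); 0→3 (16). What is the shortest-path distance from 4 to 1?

25

Paths from 4 to 1:
4 -> 5 -> 2 -> 3 -> 1: 20 + 19 + 16 + 18 = 73
4 -> 3 -> 1: 7 + 18 = 25
Best route has total 25.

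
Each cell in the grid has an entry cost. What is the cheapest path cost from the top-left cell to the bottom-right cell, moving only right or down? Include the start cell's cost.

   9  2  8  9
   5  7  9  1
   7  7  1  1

27

One optimal route is (0,0) (0,1) (1,1) (2,1) (2,2) (2,3).
Its cost is 9 + 2 + 7 + 7 + 1 + 1 = 27.
For comparison, the top-then-right route costs 30.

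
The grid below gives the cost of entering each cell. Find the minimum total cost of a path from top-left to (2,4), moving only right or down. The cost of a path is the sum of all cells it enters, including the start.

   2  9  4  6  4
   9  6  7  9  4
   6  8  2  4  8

Take [0,0] [0,1] [0,2] [1,2] [2,2] [2,3] [2,4] for a total of 2 + 9 + 4 + 7 + 2 + 4 + 8 = 36.
(Top row then right column would cost 37.)

36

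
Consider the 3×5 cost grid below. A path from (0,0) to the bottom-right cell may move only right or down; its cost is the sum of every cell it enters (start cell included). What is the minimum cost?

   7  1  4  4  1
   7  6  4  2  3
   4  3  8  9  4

One optimal route is r0c0 r0c1 r0c2 r0c3 r0c4 r1c4 r2c4.
Its cost is 7 + 1 + 4 + 4 + 1 + 3 + 4 = 24.

24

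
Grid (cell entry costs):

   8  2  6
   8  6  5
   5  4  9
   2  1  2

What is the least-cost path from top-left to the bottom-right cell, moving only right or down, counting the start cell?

Cheapest: (0,0) -> (0,1) -> (1,1) -> (2,1) -> (3,1) -> (3,2)
  8 + 2 + 6 + 4 + 1 + 2 = 23

23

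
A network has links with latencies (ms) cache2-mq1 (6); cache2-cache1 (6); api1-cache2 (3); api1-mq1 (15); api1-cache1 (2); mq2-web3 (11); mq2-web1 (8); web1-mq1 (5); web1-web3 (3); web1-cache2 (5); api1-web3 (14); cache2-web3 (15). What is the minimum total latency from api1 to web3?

A few of the api1→web3 routes:
api1 → cache2 → web1 → web3: 3 + 5 + 3 = 11
api1 → cache2 → mq1 → web1 → web3: 3 + 6 + 5 + 3 = 17
api1 → cache2 → web3: 3 + 15 = 18
api1 → cache1 → cache2 → web1 → web3: 2 + 6 + 5 + 3 = 16
api1 → web3: 14
Shortest: 11 ms.

11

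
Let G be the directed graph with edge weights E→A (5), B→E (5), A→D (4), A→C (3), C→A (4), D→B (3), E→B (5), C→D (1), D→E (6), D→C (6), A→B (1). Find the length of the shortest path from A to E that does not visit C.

Candidate routes:
A → B → E: 1 + 5 = 6
A → D → B → E: 4 + 3 + 5 = 12
A → D → E: 4 + 6 = 10
Best route has total 6.

6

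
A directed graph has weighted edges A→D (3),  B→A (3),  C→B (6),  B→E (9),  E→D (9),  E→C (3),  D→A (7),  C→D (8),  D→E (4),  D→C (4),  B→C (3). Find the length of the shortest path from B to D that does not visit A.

11

Candidate routes:
B - C - D: 3 + 8 = 11
B - E - D: 9 + 9 = 18
B - E - C - D: 9 + 3 + 8 = 20
The minimum is 11.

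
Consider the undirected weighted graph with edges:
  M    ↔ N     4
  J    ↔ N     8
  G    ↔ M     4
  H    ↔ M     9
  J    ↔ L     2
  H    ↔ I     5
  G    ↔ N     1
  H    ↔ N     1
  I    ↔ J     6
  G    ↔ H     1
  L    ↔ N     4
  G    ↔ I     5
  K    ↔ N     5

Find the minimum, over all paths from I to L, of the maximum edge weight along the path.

Some routes from I to L:
I-H-G-N-L: max(5, 1, 1, 4) = 5
I-H-N-L: max(5, 1, 4) = 5
I-H-G-M-N-L: max(5, 1, 4, 4, 4) = 5
The minimum achievable maximum is 5.

5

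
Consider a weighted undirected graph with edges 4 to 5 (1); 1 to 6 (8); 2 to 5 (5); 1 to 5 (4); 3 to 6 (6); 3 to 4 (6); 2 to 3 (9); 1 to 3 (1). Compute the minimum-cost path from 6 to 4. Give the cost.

Some routes from 6 to 4:
6-3-4: 6 + 6 = 12
6-1-5-4: 8 + 4 + 1 = 13
6-1-3-2-5-4: 8 + 1 + 9 + 5 + 1 = 24
6-3-1-5-4: 6 + 1 + 4 + 1 = 12
6-1-3-4: 8 + 1 + 6 = 15
6-3-2-5-4: 6 + 9 + 5 + 1 = 21
Best route has total 12.

12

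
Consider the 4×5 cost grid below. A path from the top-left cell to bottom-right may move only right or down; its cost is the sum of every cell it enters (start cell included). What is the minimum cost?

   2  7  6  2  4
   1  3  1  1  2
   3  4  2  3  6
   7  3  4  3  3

17

One optimal route is [0,0] → [1,0] → [1,1] → [1,2] → [1,3] → [2,3] → [3,3] → [3,4].
Its cost is 2 + 1 + 3 + 1 + 1 + 3 + 3 + 3 = 17.
For comparison, the top-then-right route costs 32.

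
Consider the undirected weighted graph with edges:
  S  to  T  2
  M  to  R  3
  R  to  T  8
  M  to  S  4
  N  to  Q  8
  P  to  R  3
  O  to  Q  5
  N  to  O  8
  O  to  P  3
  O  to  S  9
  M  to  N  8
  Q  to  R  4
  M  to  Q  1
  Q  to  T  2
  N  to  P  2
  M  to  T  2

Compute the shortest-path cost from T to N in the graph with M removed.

A few of the T→N routes:
T - Q - O - P - N: 2 + 5 + 3 + 2 = 12
T - Q - R - P - N: 2 + 4 + 3 + 2 = 11
T - Q - N: 2 + 8 = 10
Best route has total 10.

10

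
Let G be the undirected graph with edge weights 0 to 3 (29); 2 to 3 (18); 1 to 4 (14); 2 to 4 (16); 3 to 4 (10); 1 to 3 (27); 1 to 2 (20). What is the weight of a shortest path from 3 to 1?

Checking several routes:
3→4→2→1: 10 + 16 + 20 = 46
3→2→1: 18 + 20 = 38
3→1: 27
3→4→1: 10 + 14 = 24
Shortest: 24.

24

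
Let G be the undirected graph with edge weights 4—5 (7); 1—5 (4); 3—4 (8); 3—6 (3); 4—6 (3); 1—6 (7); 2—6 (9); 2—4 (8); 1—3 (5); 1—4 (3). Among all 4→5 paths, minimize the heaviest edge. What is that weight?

Some routes from 4 to 5:
4 -> 6 -> 3 -> 1 -> 5: max(3, 3, 5, 4) = 5
4 -> 1 -> 5: max(3, 4) = 4
4 -> 5: max(7) = 7
Best route has worst link 4.

4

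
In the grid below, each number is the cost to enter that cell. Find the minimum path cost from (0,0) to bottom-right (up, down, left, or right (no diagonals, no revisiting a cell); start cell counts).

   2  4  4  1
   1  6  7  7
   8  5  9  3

Cheapest: (0,0) → (0,1) → (0,2) → (0,3) → (1,3) → (2,3)
  2 + 4 + 4 + 1 + 7 + 3 = 21

21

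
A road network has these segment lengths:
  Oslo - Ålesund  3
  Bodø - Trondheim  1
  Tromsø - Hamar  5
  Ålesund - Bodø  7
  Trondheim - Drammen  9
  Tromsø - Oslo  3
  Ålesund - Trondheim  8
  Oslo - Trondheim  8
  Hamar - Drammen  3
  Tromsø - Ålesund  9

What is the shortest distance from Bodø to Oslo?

Some routes from Bodø to Oslo:
Bodø → Ålesund → Oslo: 7 + 3 = 10
Bodø → Trondheim → Oslo: 1 + 8 = 9
Bodø → Trondheim → Ålesund → Tromsø → Oslo: 1 + 8 + 9 + 3 = 21
Bodø → Trondheim → Drammen → Hamar → Tromsø → Oslo: 1 + 9 + 3 + 5 + 3 = 21
Bodø → Trondheim → Ålesund → Oslo: 1 + 8 + 3 = 12
Bodø → Ålesund → Tromsø → Oslo: 7 + 9 + 3 = 19
Shortest: 9.

9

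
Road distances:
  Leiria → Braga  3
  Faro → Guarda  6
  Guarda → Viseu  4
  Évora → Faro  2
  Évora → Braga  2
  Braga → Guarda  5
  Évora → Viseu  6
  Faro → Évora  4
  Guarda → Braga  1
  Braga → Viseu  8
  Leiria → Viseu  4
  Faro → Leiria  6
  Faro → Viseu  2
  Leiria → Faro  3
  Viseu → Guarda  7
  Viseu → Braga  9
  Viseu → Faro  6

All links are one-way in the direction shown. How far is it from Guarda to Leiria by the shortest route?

16

Candidate routes:
Guarda-Viseu-Faro-Leiria: 4 + 6 + 6 = 16
Guarda-Braga-Viseu-Faro-Leiria: 1 + 8 + 6 + 6 = 21
Best route has total 16.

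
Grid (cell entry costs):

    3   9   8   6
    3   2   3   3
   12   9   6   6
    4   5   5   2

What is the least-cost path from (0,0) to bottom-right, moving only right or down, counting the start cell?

22

Cheapest: (0,0) → (1,0) → (1,1) → (1,2) → (1,3) → (2,3) → (3,3)
  3 + 3 + 2 + 3 + 3 + 6 + 2 = 22
(Top row then right column would cost 37.)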